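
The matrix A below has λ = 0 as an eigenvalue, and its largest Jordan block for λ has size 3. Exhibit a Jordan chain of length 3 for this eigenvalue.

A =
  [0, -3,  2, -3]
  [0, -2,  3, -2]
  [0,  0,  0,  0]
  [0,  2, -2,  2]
A Jordan chain for λ = 0 of length 3:
v_1 = (-3, -2, 0, 2)ᵀ
v_2 = (2, 3, 0, -2)ᵀ
v_3 = (0, 0, 1, 0)ᵀ

Let N = A − (0)·I. We want v_3 with N^3 v_3 = 0 but N^2 v_3 ≠ 0; then v_{j-1} := N · v_j for j = 3, …, 2.

Pick v_3 = (0, 0, 1, 0)ᵀ.
Then v_2 = N · v_3 = (2, 3, 0, -2)ᵀ.
Then v_1 = N · v_2 = (-3, -2, 0, 2)ᵀ.

Sanity check: (A − (0)·I) v_1 = (0, 0, 0, 0)ᵀ = 0. ✓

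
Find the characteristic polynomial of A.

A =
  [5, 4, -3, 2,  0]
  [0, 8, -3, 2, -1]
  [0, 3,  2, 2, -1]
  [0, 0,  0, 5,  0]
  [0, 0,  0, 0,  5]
x^5 - 25*x^4 + 250*x^3 - 1250*x^2 + 3125*x - 3125

Expanding det(x·I − A) (e.g. by cofactor expansion or by noting that A is similar to its Jordan form J, which has the same characteristic polynomial as A) gives
  χ_A(x) = x^5 - 25*x^4 + 250*x^3 - 1250*x^2 + 3125*x - 3125
which factors as (x - 5)^5. The eigenvalues (with algebraic multiplicities) are λ = 5 with multiplicity 5.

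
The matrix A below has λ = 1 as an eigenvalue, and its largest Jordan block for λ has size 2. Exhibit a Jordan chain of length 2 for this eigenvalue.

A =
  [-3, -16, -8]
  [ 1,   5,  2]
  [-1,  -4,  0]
A Jordan chain for λ = 1 of length 2:
v_1 = (4, -1, 0)ᵀ
v_2 = (1, 0, -1)ᵀ

Let N = A − (1)·I. We want v_2 with N^2 v_2 = 0 but N^1 v_2 ≠ 0; then v_{j-1} := N · v_j for j = 2, …, 2.

Pick v_2 = (1, 0, -1)ᵀ.
Then v_1 = N · v_2 = (4, -1, 0)ᵀ.

Sanity check: (A − (1)·I) v_1 = (0, 0, 0)ᵀ = 0. ✓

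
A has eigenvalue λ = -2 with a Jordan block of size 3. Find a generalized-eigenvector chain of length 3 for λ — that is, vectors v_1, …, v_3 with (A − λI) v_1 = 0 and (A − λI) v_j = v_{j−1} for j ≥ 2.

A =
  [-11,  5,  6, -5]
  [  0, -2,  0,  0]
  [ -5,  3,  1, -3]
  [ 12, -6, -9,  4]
A Jordan chain for λ = -2 of length 3:
v_1 = (-9, 0, -6, 9)ᵀ
v_2 = (-9, 0, -5, 12)ᵀ
v_3 = (1, 0, 0, 0)ᵀ

Let N = A − (-2)·I. We want v_3 with N^3 v_3 = 0 but N^2 v_3 ≠ 0; then v_{j-1} := N · v_j for j = 3, …, 2.

Pick v_3 = (1, 0, 0, 0)ᵀ.
Then v_2 = N · v_3 = (-9, 0, -5, 12)ᵀ.
Then v_1 = N · v_2 = (-9, 0, -6, 9)ᵀ.

Sanity check: (A − (-2)·I) v_1 = (0, 0, 0, 0)ᵀ = 0. ✓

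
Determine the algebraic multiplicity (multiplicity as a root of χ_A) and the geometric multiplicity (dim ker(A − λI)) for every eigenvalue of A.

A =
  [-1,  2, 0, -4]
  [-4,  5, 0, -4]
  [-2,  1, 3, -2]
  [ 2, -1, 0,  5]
λ = 3: alg = 4, geom = 3

Step 1 — factor the characteristic polynomial to read off the algebraic multiplicities:
  χ_A(x) = (x - 3)^4

Step 2 — compute geometric multiplicities via the rank-nullity identity g(λ) = n − rank(A − λI):
  rank(A − (3)·I) = 1, so dim ker(A − (3)·I) = n − 1 = 3

Summary:
  λ = 3: algebraic multiplicity = 4, geometric multiplicity = 3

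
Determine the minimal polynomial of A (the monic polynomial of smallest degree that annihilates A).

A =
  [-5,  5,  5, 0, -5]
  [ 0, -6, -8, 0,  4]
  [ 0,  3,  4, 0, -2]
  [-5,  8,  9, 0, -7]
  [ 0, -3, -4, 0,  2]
x^3 + 5*x^2

The characteristic polynomial is χ_A(x) = x^4*(x + 5), so the eigenvalues are known. The minimal polynomial is
  m_A(x) = Π_λ (x − λ)^{k_λ}
where k_λ is the size of the *largest* Jordan block for λ (equivalently, the smallest k with (A − λI)^k v = 0 for every generalised eigenvector v of λ).

  λ = -5: largest Jordan block has size 1, contributing (x + 5)
  λ = 0: largest Jordan block has size 2, contributing (x − 0)^2

So m_A(x) = x^2*(x + 5) = x^3 + 5*x^2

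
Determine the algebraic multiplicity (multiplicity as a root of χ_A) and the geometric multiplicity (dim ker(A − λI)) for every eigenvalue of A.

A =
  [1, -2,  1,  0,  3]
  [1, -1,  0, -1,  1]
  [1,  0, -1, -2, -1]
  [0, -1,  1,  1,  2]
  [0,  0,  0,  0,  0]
λ = 0: alg = 5, geom = 3

Step 1 — factor the characteristic polynomial to read off the algebraic multiplicities:
  χ_A(x) = x^5

Step 2 — compute geometric multiplicities via the rank-nullity identity g(λ) = n − rank(A − λI):
  rank(A − (0)·I) = 2, so dim ker(A − (0)·I) = n − 2 = 3

Summary:
  λ = 0: algebraic multiplicity = 5, geometric multiplicity = 3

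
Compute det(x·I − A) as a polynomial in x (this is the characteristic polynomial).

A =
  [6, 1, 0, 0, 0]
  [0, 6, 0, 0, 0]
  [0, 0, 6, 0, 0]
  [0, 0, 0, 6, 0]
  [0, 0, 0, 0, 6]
x^5 - 30*x^4 + 360*x^3 - 2160*x^2 + 6480*x - 7776

Expanding det(x·I − A) (e.g. by cofactor expansion or by noting that A is similar to its Jordan form J, which has the same characteristic polynomial as A) gives
  χ_A(x) = x^5 - 30*x^4 + 360*x^3 - 2160*x^2 + 6480*x - 7776
which factors as (x - 6)^5. The eigenvalues (with algebraic multiplicities) are λ = 6 with multiplicity 5.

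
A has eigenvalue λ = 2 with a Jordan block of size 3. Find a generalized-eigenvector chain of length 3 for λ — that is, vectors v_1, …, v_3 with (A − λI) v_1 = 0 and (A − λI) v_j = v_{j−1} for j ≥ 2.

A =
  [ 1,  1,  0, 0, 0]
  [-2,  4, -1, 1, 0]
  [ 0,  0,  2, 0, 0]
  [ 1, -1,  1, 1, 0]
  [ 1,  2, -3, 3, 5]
A Jordan chain for λ = 2 of length 3:
v_1 = (-1, -1, 0, 0, 1)ᵀ
v_2 = (-1, -2, 0, 1, 1)ᵀ
v_3 = (1, 0, 0, 0, 0)ᵀ

Let N = A − (2)·I. We want v_3 with N^3 v_3 = 0 but N^2 v_3 ≠ 0; then v_{j-1} := N · v_j for j = 3, …, 2.

Pick v_3 = (1, 0, 0, 0, 0)ᵀ.
Then v_2 = N · v_3 = (-1, -2, 0, 1, 1)ᵀ.
Then v_1 = N · v_2 = (-1, -1, 0, 0, 1)ᵀ.

Sanity check: (A − (2)·I) v_1 = (0, 0, 0, 0, 0)ᵀ = 0. ✓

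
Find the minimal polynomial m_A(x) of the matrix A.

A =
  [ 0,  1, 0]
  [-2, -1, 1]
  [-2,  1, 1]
x^3

The characteristic polynomial is χ_A(x) = x^3, so the eigenvalues are known. The minimal polynomial is
  m_A(x) = Π_λ (x − λ)^{k_λ}
where k_λ is the size of the *largest* Jordan block for λ (equivalently, the smallest k with (A − λI)^k v = 0 for every generalised eigenvector v of λ).

  λ = 0: largest Jordan block has size 3, contributing (x − 0)^3

So m_A(x) = x^3 = x^3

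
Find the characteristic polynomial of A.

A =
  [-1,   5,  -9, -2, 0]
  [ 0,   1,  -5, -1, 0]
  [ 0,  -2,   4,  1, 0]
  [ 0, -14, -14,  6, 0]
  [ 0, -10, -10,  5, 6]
x^5 - 16*x^4 + 73*x^3 - 18*x^2 - 324*x - 216

Expanding det(x·I − A) (e.g. by cofactor expansion or by noting that A is similar to its Jordan form J, which has the same characteristic polynomial as A) gives
  χ_A(x) = x^5 - 16*x^4 + 73*x^3 - 18*x^2 - 324*x - 216
which factors as (x - 6)^3*(x + 1)^2. The eigenvalues (with algebraic multiplicities) are λ = -1 with multiplicity 2, λ = 6 with multiplicity 3.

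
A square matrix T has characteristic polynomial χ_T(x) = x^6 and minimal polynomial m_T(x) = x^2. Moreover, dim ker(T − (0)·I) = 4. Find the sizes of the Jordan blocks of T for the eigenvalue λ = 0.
Block sizes for λ = 0: [2, 2, 1, 1]

Step 1 — from the characteristic polynomial, algebraic multiplicity of λ = 0 is 6. From dim ker(T − (0)·I) = 4, there are exactly 4 Jordan blocks for λ = 0.
Step 2 — from the minimal polynomial, the factor (x − 0)^2 tells us the largest block for λ = 0 has size 2.
Step 3 — with total size 6, 4 blocks, and largest block 2, the block sizes (in nonincreasing order) are [2, 2, 1, 1].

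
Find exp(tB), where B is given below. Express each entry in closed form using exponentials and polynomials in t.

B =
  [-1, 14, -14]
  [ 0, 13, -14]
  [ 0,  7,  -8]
e^{tB} =
  [exp(-t), 2*exp(6*t) - 2*exp(-t), -2*exp(6*t) + 2*exp(-t)]
  [0, 2*exp(6*t) - exp(-t), -2*exp(6*t) + 2*exp(-t)]
  [0, exp(6*t) - exp(-t), -exp(6*t) + 2*exp(-t)]

Strategy: write B = P · J · P⁻¹ where J is a Jordan canonical form, so e^{tB} = P · e^{tJ} · P⁻¹, and e^{tJ} can be computed block-by-block.

B has Jordan form
J =
  [-1,  0, 0]
  [ 0, -1, 0]
  [ 0,  0, 6]
(up to reordering of blocks).

Per-block formulas:
  For a 1×1 block at λ = -1: exp(t · [-1]) = [e^(-1t)].
  For a 1×1 block at λ = 6: exp(t · [6]) = [e^(6t)].

After assembling e^{tJ} and conjugating by P, we get:

e^{tB} =
  [exp(-t), 2*exp(6*t) - 2*exp(-t), -2*exp(6*t) + 2*exp(-t)]
  [0, 2*exp(6*t) - exp(-t), -2*exp(6*t) + 2*exp(-t)]
  [0, exp(6*t) - exp(-t), -exp(6*t) + 2*exp(-t)]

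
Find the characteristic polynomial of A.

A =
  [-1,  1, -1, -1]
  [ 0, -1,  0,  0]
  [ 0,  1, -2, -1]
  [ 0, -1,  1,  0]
x^4 + 4*x^3 + 6*x^2 + 4*x + 1

Expanding det(x·I − A) (e.g. by cofactor expansion or by noting that A is similar to its Jordan form J, which has the same characteristic polynomial as A) gives
  χ_A(x) = x^4 + 4*x^3 + 6*x^2 + 4*x + 1
which factors as (x + 1)^4. The eigenvalues (with algebraic multiplicities) are λ = -1 with multiplicity 4.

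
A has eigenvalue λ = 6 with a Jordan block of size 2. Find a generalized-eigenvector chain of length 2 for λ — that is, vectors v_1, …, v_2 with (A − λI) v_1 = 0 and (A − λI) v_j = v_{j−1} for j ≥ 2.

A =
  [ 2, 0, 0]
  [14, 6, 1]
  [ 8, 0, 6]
A Jordan chain for λ = 6 of length 2:
v_1 = (0, 1, 0)ᵀ
v_2 = (0, 0, 1)ᵀ

Let N = A − (6)·I. We want v_2 with N^2 v_2 = 0 but N^1 v_2 ≠ 0; then v_{j-1} := N · v_j for j = 2, …, 2.

Pick v_2 = (0, 0, 1)ᵀ.
Then v_1 = N · v_2 = (0, 1, 0)ᵀ.

Sanity check: (A − (6)·I) v_1 = (0, 0, 0)ᵀ = 0. ✓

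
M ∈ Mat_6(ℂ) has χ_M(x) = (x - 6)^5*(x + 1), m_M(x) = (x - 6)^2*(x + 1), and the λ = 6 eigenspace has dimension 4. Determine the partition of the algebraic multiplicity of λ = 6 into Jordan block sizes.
Block sizes for λ = 6: [2, 1, 1, 1]

Step 1 — from the characteristic polynomial, algebraic multiplicity of λ = 6 is 5. From dim ker(M − (6)·I) = 4, there are exactly 4 Jordan blocks for λ = 6.
Step 2 — from the minimal polynomial, the factor (x − 6)^2 tells us the largest block for λ = 6 has size 2.
Step 3 — with total size 5, 4 blocks, and largest block 2, the block sizes (in nonincreasing order) are [2, 1, 1, 1].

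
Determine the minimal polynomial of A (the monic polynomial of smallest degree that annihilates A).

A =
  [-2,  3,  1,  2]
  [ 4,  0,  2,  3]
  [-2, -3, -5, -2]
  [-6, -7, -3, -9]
x^3 + 12*x^2 + 48*x + 64

The characteristic polynomial is χ_A(x) = (x + 4)^4, so the eigenvalues are known. The minimal polynomial is
  m_A(x) = Π_λ (x − λ)^{k_λ}
where k_λ is the size of the *largest* Jordan block for λ (equivalently, the smallest k with (A − λI)^k v = 0 for every generalised eigenvector v of λ).

  λ = -4: largest Jordan block has size 3, contributing (x + 4)^3

So m_A(x) = (x + 4)^3 = x^3 + 12*x^2 + 48*x + 64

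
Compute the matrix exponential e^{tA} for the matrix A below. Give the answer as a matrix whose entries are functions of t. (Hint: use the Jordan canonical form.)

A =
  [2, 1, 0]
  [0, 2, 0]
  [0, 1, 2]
e^{tA} =
  [exp(2*t), t*exp(2*t), 0]
  [0, exp(2*t), 0]
  [0, t*exp(2*t), exp(2*t)]

Strategy: write A = P · J · P⁻¹ where J is a Jordan canonical form, so e^{tA} = P · e^{tJ} · P⁻¹, and e^{tJ} can be computed block-by-block.

A has Jordan form
J =
  [2, 1, 0]
  [0, 2, 0]
  [0, 0, 2]
(up to reordering of blocks).

Per-block formulas:
  For a 2×2 Jordan block J_2(2): exp(t · J_2(2)) = e^(2t)·(I + t·N), where N is the 2×2 nilpotent shift.
  For a 1×1 block at λ = 2: exp(t · [2]) = [e^(2t)].

After assembling e^{tJ} and conjugating by P, we get:

e^{tA} =
  [exp(2*t), t*exp(2*t), 0]
  [0, exp(2*t), 0]
  [0, t*exp(2*t), exp(2*t)]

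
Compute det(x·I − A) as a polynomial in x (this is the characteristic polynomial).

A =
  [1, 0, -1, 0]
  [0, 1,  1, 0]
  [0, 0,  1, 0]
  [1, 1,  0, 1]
x^4 - 4*x^3 + 6*x^2 - 4*x + 1

Expanding det(x·I − A) (e.g. by cofactor expansion or by noting that A is similar to its Jordan form J, which has the same characteristic polynomial as A) gives
  χ_A(x) = x^4 - 4*x^3 + 6*x^2 - 4*x + 1
which factors as (x - 1)^4. The eigenvalues (with algebraic multiplicities) are λ = 1 with multiplicity 4.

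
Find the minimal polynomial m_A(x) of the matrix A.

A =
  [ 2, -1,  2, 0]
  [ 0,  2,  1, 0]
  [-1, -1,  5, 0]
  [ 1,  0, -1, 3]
x^3 - 9*x^2 + 27*x - 27

The characteristic polynomial is χ_A(x) = (x - 3)^4, so the eigenvalues are known. The minimal polynomial is
  m_A(x) = Π_λ (x − λ)^{k_λ}
where k_λ is the size of the *largest* Jordan block for λ (equivalently, the smallest k with (A − λI)^k v = 0 for every generalised eigenvector v of λ).

  λ = 3: largest Jordan block has size 3, contributing (x − 3)^3

So m_A(x) = (x - 3)^3 = x^3 - 9*x^2 + 27*x - 27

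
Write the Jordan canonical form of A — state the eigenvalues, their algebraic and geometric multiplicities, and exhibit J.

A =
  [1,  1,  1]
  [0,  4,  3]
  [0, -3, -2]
J_2(1) ⊕ J_1(1)

The characteristic polynomial is
  det(x·I − A) = x^3 - 3*x^2 + 3*x - 1 = (x - 1)^3

Eigenvalues and multiplicities (the geometric multiplicity of λ is n − rank(A − λI), which equals the number of Jordan blocks for λ):
  λ = 1: algebraic multiplicity = 3, geometric multiplicity = 2

Determining the block sizes for each eigenvalue:
  λ = 1: 2 blocks summing to 3 forces exactly one block of size 2 and the rest size 1 → block sizes [2, 1]

Assembling the blocks gives a Jordan form
J =
  [1, 1, 0]
  [0, 1, 0]
  [0, 0, 1]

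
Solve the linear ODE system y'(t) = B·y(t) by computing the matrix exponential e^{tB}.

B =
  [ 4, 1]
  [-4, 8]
e^{tB} =
  [-2*t*exp(6*t) + exp(6*t), t*exp(6*t)]
  [-4*t*exp(6*t), 2*t*exp(6*t) + exp(6*t)]

Strategy: write B = P · J · P⁻¹ where J is a Jordan canonical form, so e^{tB} = P · e^{tJ} · P⁻¹, and e^{tJ} can be computed block-by-block.

B has Jordan form
J =
  [6, 1]
  [0, 6]
(up to reordering of blocks).

Per-block formulas:
  For a 2×2 Jordan block J_2(6): exp(t · J_2(6)) = e^(6t)·(I + t·N), where N is the 2×2 nilpotent shift.

After assembling e^{tJ} and conjugating by P, we get:

e^{tB} =
  [-2*t*exp(6*t) + exp(6*t), t*exp(6*t)]
  [-4*t*exp(6*t), 2*t*exp(6*t) + exp(6*t)]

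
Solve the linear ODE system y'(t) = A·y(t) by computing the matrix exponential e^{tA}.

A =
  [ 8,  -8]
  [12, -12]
e^{tA} =
  [3 - 2*exp(-4*t), -2 + 2*exp(-4*t)]
  [3 - 3*exp(-4*t), -2 + 3*exp(-4*t)]

Strategy: write A = P · J · P⁻¹ where J is a Jordan canonical form, so e^{tA} = P · e^{tJ} · P⁻¹, and e^{tJ} can be computed block-by-block.

A has Jordan form
J =
  [-4, 0]
  [ 0, 0]
(up to reordering of blocks).

Per-block formulas:
  For a 1×1 block at λ = 0: exp(t · [0]) = [e^(0t)].
  For a 1×1 block at λ = -4: exp(t · [-4]) = [e^(-4t)].

After assembling e^{tJ} and conjugating by P, we get:

e^{tA} =
  [3 - 2*exp(-4*t), -2 + 2*exp(-4*t)]
  [3 - 3*exp(-4*t), -2 + 3*exp(-4*t)]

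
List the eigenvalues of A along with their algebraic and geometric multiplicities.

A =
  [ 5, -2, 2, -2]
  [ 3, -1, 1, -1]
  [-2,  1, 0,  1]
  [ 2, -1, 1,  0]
λ = 1: alg = 4, geom = 2

Step 1 — factor the characteristic polynomial to read off the algebraic multiplicities:
  χ_A(x) = (x - 1)^4

Step 2 — compute geometric multiplicities via the rank-nullity identity g(λ) = n − rank(A − λI):
  rank(A − (1)·I) = 2, so dim ker(A − (1)·I) = n − 2 = 2

Summary:
  λ = 1: algebraic multiplicity = 4, geometric multiplicity = 2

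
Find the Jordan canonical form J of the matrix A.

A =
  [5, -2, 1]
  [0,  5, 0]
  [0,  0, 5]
J_2(5) ⊕ J_1(5)

The characteristic polynomial is
  det(x·I − A) = x^3 - 15*x^2 + 75*x - 125 = (x - 5)^3

Eigenvalues and multiplicities (the geometric multiplicity of λ is n − rank(A − λI), which equals the number of Jordan blocks for λ):
  λ = 5: algebraic multiplicity = 3, geometric multiplicity = 2

Determining the block sizes for each eigenvalue:
  λ = 5: 2 blocks summing to 3 forces exactly one block of size 2 and the rest size 1 → block sizes [2, 1]

Assembling the blocks gives a Jordan form
J =
  [5, 1, 0]
  [0, 5, 0]
  [0, 0, 5]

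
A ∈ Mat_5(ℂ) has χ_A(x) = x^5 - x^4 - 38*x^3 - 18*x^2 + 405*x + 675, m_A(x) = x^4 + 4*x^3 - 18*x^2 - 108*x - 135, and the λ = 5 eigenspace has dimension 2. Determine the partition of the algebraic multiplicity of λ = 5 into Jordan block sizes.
Block sizes for λ = 5: [1, 1]

Step 1 — from the characteristic polynomial, algebraic multiplicity of λ = 5 is 2. From dim ker(A − (5)·I) = 2, there are exactly 2 Jordan blocks for λ = 5.
Step 2 — from the minimal polynomial, the factor (x − 5) tells us the largest block for λ = 5 has size 1.
Step 3 — with total size 2, 2 blocks, and largest block 1, the block sizes (in nonincreasing order) are [1, 1].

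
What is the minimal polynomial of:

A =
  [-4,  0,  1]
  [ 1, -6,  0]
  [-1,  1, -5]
x^3 + 15*x^2 + 75*x + 125

The characteristic polynomial is χ_A(x) = (x + 5)^3, so the eigenvalues are known. The minimal polynomial is
  m_A(x) = Π_λ (x − λ)^{k_λ}
where k_λ is the size of the *largest* Jordan block for λ (equivalently, the smallest k with (A − λI)^k v = 0 for every generalised eigenvector v of λ).

  λ = -5: largest Jordan block has size 3, contributing (x + 5)^3

So m_A(x) = (x + 5)^3 = x^3 + 15*x^2 + 75*x + 125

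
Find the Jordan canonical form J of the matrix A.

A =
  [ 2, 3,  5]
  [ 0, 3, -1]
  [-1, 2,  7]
J_3(4)

The characteristic polynomial is
  det(x·I − A) = x^3 - 12*x^2 + 48*x - 64 = (x - 4)^3

Eigenvalues and multiplicities (the geometric multiplicity of λ is n − rank(A − λI), which equals the number of Jordan blocks for λ):
  λ = 4: algebraic multiplicity = 3, geometric multiplicity = 1

Determining the block sizes for each eigenvalue:
  λ = 4: one block (gm = 1), so the single block has size am = 3 → block sizes [3]

Assembling the blocks gives a Jordan form
J =
  [4, 1, 0]
  [0, 4, 1]
  [0, 0, 4]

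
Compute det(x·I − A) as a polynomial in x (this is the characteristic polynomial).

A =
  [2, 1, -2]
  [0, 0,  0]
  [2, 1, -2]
x^3

Expanding det(x·I − A) (e.g. by cofactor expansion or by noting that A is similar to its Jordan form J, which has the same characteristic polynomial as A) gives
  χ_A(x) = x^3
which factors as x^3. The eigenvalues (with algebraic multiplicities) are λ = 0 with multiplicity 3.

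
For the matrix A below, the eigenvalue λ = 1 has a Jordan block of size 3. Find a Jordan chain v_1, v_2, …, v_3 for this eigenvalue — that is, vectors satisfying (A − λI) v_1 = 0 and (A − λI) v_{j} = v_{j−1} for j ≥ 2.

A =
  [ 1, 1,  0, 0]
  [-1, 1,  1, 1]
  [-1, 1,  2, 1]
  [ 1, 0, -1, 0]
A Jordan chain for λ = 1 of length 3:
v_1 = (-1, 0, -1, 0)ᵀ
v_2 = (0, -1, -1, 1)ᵀ
v_3 = (1, 0, 0, 0)ᵀ

Let N = A − (1)·I. We want v_3 with N^3 v_3 = 0 but N^2 v_3 ≠ 0; then v_{j-1} := N · v_j for j = 3, …, 2.

Pick v_3 = (1, 0, 0, 0)ᵀ.
Then v_2 = N · v_3 = (0, -1, -1, 1)ᵀ.
Then v_1 = N · v_2 = (-1, 0, -1, 0)ᵀ.

Sanity check: (A − (1)·I) v_1 = (0, 0, 0, 0)ᵀ = 0. ✓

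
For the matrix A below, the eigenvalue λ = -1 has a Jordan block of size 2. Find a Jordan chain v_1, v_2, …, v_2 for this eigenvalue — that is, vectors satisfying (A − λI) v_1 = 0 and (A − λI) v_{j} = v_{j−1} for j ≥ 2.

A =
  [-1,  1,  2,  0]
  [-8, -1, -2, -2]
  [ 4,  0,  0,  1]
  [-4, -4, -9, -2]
A Jordan chain for λ = -1 of length 2:
v_1 = (0, -8, 4, -4)ᵀ
v_2 = (1, 0, 0, 0)ᵀ

Let N = A − (-1)·I. We want v_2 with N^2 v_2 = 0 but N^1 v_2 ≠ 0; then v_{j-1} := N · v_j for j = 2, …, 2.

Pick v_2 = (1, 0, 0, 0)ᵀ.
Then v_1 = N · v_2 = (0, -8, 4, -4)ᵀ.

Sanity check: (A − (-1)·I) v_1 = (0, 0, 0, 0)ᵀ = 0. ✓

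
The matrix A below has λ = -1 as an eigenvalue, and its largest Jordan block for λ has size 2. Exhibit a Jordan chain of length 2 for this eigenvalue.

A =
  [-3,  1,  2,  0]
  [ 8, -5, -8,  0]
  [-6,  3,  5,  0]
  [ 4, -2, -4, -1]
A Jordan chain for λ = -1 of length 2:
v_1 = (-2, 8, -6, 4)ᵀ
v_2 = (1, 0, 0, 0)ᵀ

Let N = A − (-1)·I. We want v_2 with N^2 v_2 = 0 but N^1 v_2 ≠ 0; then v_{j-1} := N · v_j for j = 2, …, 2.

Pick v_2 = (1, 0, 0, 0)ᵀ.
Then v_1 = N · v_2 = (-2, 8, -6, 4)ᵀ.

Sanity check: (A − (-1)·I) v_1 = (0, 0, 0, 0)ᵀ = 0. ✓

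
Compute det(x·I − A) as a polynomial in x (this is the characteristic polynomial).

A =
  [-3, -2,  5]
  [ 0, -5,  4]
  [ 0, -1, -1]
x^3 + 9*x^2 + 27*x + 27

Expanding det(x·I − A) (e.g. by cofactor expansion or by noting that A is similar to its Jordan form J, which has the same characteristic polynomial as A) gives
  χ_A(x) = x^3 + 9*x^2 + 27*x + 27
which factors as (x + 3)^3. The eigenvalues (with algebraic multiplicities) are λ = -3 with multiplicity 3.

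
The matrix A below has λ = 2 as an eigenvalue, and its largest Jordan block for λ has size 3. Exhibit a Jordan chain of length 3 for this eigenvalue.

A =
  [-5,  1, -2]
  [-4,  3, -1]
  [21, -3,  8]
A Jordan chain for λ = 2 of length 3:
v_1 = (3, 3, -9)ᵀ
v_2 = (-7, -4, 21)ᵀ
v_3 = (1, 0, 0)ᵀ

Let N = A − (2)·I. We want v_3 with N^3 v_3 = 0 but N^2 v_3 ≠ 0; then v_{j-1} := N · v_j for j = 3, …, 2.

Pick v_3 = (1, 0, 0)ᵀ.
Then v_2 = N · v_3 = (-7, -4, 21)ᵀ.
Then v_1 = N · v_2 = (3, 3, -9)ᵀ.

Sanity check: (A − (2)·I) v_1 = (0, 0, 0)ᵀ = 0. ✓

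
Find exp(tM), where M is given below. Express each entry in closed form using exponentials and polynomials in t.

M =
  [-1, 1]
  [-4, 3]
e^{tM} =
  [-2*t*exp(t) + exp(t), t*exp(t)]
  [-4*t*exp(t), 2*t*exp(t) + exp(t)]

Strategy: write M = P · J · P⁻¹ where J is a Jordan canonical form, so e^{tM} = P · e^{tJ} · P⁻¹, and e^{tJ} can be computed block-by-block.

M has Jordan form
J =
  [1, 1]
  [0, 1]
(up to reordering of blocks).

Per-block formulas:
  For a 2×2 Jordan block J_2(1): exp(t · J_2(1)) = e^(1t)·(I + t·N), where N is the 2×2 nilpotent shift.

After assembling e^{tJ} and conjugating by P, we get:

e^{tM} =
  [-2*t*exp(t) + exp(t), t*exp(t)]
  [-4*t*exp(t), 2*t*exp(t) + exp(t)]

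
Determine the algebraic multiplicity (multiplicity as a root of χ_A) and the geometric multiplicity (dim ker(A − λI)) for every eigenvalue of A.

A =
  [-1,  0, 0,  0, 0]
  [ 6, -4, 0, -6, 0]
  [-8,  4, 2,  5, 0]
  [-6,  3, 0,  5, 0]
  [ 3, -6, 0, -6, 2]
λ = -1: alg = 2, geom = 2; λ = 2: alg = 3, geom = 2

Step 1 — factor the characteristic polynomial to read off the algebraic multiplicities:
  χ_A(x) = (x - 2)^3*(x + 1)^2

Step 2 — compute geometric multiplicities via the rank-nullity identity g(λ) = n − rank(A − λI):
  rank(A − (-1)·I) = 3, so dim ker(A − (-1)·I) = n − 3 = 2
  rank(A − (2)·I) = 3, so dim ker(A − (2)·I) = n − 3 = 2

Summary:
  λ = -1: algebraic multiplicity = 2, geometric multiplicity = 2
  λ = 2: algebraic multiplicity = 3, geometric multiplicity = 2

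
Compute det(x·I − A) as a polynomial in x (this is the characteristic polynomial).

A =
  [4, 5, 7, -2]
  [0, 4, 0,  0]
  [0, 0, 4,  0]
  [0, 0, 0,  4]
x^4 - 16*x^3 + 96*x^2 - 256*x + 256

Expanding det(x·I − A) (e.g. by cofactor expansion or by noting that A is similar to its Jordan form J, which has the same characteristic polynomial as A) gives
  χ_A(x) = x^4 - 16*x^3 + 96*x^2 - 256*x + 256
which factors as (x - 4)^4. The eigenvalues (with algebraic multiplicities) are λ = 4 with multiplicity 4.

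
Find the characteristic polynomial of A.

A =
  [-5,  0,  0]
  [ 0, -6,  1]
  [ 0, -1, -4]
x^3 + 15*x^2 + 75*x + 125

Expanding det(x·I − A) (e.g. by cofactor expansion or by noting that A is similar to its Jordan form J, which has the same characteristic polynomial as A) gives
  χ_A(x) = x^3 + 15*x^2 + 75*x + 125
which factors as (x + 5)^3. The eigenvalues (with algebraic multiplicities) are λ = -5 with multiplicity 3.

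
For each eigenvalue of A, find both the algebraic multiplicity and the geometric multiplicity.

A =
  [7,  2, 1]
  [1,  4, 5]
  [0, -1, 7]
λ = 6: alg = 3, geom = 1

Step 1 — factor the characteristic polynomial to read off the algebraic multiplicities:
  χ_A(x) = (x - 6)^3

Step 2 — compute geometric multiplicities via the rank-nullity identity g(λ) = n − rank(A − λI):
  rank(A − (6)·I) = 2, so dim ker(A − (6)·I) = n − 2 = 1

Summary:
  λ = 6: algebraic multiplicity = 3, geometric multiplicity = 1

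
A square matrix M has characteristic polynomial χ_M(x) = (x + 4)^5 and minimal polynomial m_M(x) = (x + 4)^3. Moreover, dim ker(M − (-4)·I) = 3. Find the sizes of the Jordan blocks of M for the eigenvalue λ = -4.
Block sizes for λ = -4: [3, 1, 1]

Step 1 — from the characteristic polynomial, algebraic multiplicity of λ = -4 is 5. From dim ker(M − (-4)·I) = 3, there are exactly 3 Jordan blocks for λ = -4.
Step 2 — from the minimal polynomial, the factor (x + 4)^3 tells us the largest block for λ = -4 has size 3.
Step 3 — with total size 5, 3 blocks, and largest block 3, the block sizes (in nonincreasing order) are [3, 1, 1].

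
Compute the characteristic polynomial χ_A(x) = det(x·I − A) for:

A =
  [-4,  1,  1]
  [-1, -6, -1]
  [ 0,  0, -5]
x^3 + 15*x^2 + 75*x + 125

Expanding det(x·I − A) (e.g. by cofactor expansion or by noting that A is similar to its Jordan form J, which has the same characteristic polynomial as A) gives
  χ_A(x) = x^3 + 15*x^2 + 75*x + 125
which factors as (x + 5)^3. The eigenvalues (with algebraic multiplicities) are λ = -5 with multiplicity 3.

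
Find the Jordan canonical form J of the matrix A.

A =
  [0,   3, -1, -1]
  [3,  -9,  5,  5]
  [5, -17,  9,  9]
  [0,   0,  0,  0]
J_3(0) ⊕ J_1(0)

The characteristic polynomial is
  det(x·I − A) = x^4

Eigenvalues and multiplicities (the geometric multiplicity of λ is n − rank(A − λI), which equals the number of Jordan blocks for λ):
  λ = 0: algebraic multiplicity = 4, geometric multiplicity = 2

Determining the block sizes for each eigenvalue:
  λ = 0: with am = 4 and gm = 2, the partition is not yet determined (e.g. several partitions of 4 into 2 parts exist). Let N = A − (0)·I. Computing rank(N^1) = 2, rank(N^2) = 1, rank(N^3) = 0; the number of blocks of size ≥ j is rank(N^{j−1}) − rank(N^j), giving [2, 1, 1]. So we have 1 block(s) of size 3, 1 block(s) of size 1 → block sizes [3, 1]

Assembling the blocks gives a Jordan form
J =
  [0, 1, 0, 0]
  [0, 0, 1, 0]
  [0, 0, 0, 0]
  [0, 0, 0, 0]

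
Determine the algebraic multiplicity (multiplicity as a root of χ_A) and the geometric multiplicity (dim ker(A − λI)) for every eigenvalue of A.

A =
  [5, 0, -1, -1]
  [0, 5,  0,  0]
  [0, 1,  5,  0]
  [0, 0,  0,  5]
λ = 5: alg = 4, geom = 2

Step 1 — factor the characteristic polynomial to read off the algebraic multiplicities:
  χ_A(x) = (x - 5)^4

Step 2 — compute geometric multiplicities via the rank-nullity identity g(λ) = n − rank(A − λI):
  rank(A − (5)·I) = 2, so dim ker(A − (5)·I) = n − 2 = 2

Summary:
  λ = 5: algebraic multiplicity = 4, geometric multiplicity = 2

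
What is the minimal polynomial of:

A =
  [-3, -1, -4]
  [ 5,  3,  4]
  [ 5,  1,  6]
x^2 - 4*x + 4

The characteristic polynomial is χ_A(x) = (x - 2)^3, so the eigenvalues are known. The minimal polynomial is
  m_A(x) = Π_λ (x − λ)^{k_λ}
where k_λ is the size of the *largest* Jordan block for λ (equivalently, the smallest k with (A − λI)^k v = 0 for every generalised eigenvector v of λ).

  λ = 2: largest Jordan block has size 2, contributing (x − 2)^2

So m_A(x) = (x - 2)^2 = x^2 - 4*x + 4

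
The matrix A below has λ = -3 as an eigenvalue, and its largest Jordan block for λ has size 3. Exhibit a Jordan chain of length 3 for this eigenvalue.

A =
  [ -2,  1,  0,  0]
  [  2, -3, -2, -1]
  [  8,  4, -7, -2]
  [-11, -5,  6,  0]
A Jordan chain for λ = -3 of length 3:
v_1 = (3, -3, 6, -6)ᵀ
v_2 = (1, 2, 8, -11)ᵀ
v_3 = (1, 0, 0, 0)ᵀ

Let N = A − (-3)·I. We want v_3 with N^3 v_3 = 0 but N^2 v_3 ≠ 0; then v_{j-1} := N · v_j for j = 3, …, 2.

Pick v_3 = (1, 0, 0, 0)ᵀ.
Then v_2 = N · v_3 = (1, 2, 8, -11)ᵀ.
Then v_1 = N · v_2 = (3, -3, 6, -6)ᵀ.

Sanity check: (A − (-3)·I) v_1 = (0, 0, 0, 0)ᵀ = 0. ✓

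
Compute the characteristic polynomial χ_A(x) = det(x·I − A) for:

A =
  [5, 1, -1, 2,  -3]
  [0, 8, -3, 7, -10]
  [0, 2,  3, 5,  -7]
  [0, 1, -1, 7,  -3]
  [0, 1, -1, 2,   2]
x^5 - 25*x^4 + 250*x^3 - 1250*x^2 + 3125*x - 3125

Expanding det(x·I − A) (e.g. by cofactor expansion or by noting that A is similar to its Jordan form J, which has the same characteristic polynomial as A) gives
  χ_A(x) = x^5 - 25*x^4 + 250*x^3 - 1250*x^2 + 3125*x - 3125
which factors as (x - 5)^5. The eigenvalues (with algebraic multiplicities) are λ = 5 with multiplicity 5.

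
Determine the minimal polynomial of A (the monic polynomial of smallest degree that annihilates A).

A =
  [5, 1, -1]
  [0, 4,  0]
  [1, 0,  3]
x^3 - 12*x^2 + 48*x - 64

The characteristic polynomial is χ_A(x) = (x - 4)^3, so the eigenvalues are known. The minimal polynomial is
  m_A(x) = Π_λ (x − λ)^{k_λ}
where k_λ is the size of the *largest* Jordan block for λ (equivalently, the smallest k with (A − λI)^k v = 0 for every generalised eigenvector v of λ).

  λ = 4: largest Jordan block has size 3, contributing (x − 4)^3

So m_A(x) = (x - 4)^3 = x^3 - 12*x^2 + 48*x - 64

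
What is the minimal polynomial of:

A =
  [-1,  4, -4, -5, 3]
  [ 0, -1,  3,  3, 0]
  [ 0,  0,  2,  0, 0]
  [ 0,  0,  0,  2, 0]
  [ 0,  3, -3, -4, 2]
x^4 - 2*x^3 - 3*x^2 + 4*x + 4

The characteristic polynomial is χ_A(x) = (x - 2)^3*(x + 1)^2, so the eigenvalues are known. The minimal polynomial is
  m_A(x) = Π_λ (x − λ)^{k_λ}
where k_λ is the size of the *largest* Jordan block for λ (equivalently, the smallest k with (A − λI)^k v = 0 for every generalised eigenvector v of λ).

  λ = -1: largest Jordan block has size 2, contributing (x + 1)^2
  λ = 2: largest Jordan block has size 2, contributing (x − 2)^2

So m_A(x) = (x - 2)^2*(x + 1)^2 = x^4 - 2*x^3 - 3*x^2 + 4*x + 4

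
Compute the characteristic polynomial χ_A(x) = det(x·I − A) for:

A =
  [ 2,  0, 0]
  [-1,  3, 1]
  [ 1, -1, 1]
x^3 - 6*x^2 + 12*x - 8

Expanding det(x·I − A) (e.g. by cofactor expansion or by noting that A is similar to its Jordan form J, which has the same characteristic polynomial as A) gives
  χ_A(x) = x^3 - 6*x^2 + 12*x - 8
which factors as (x - 2)^3. The eigenvalues (with algebraic multiplicities) are λ = 2 with multiplicity 3.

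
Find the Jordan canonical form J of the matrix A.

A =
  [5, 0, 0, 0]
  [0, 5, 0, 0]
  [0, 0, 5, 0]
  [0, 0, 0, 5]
J_1(5) ⊕ J_1(5) ⊕ J_1(5) ⊕ J_1(5)

The characteristic polynomial is
  det(x·I − A) = x^4 - 20*x^3 + 150*x^2 - 500*x + 625 = (x - 5)^4

Eigenvalues and multiplicities (the geometric multiplicity of λ is n − rank(A − λI), which equals the number of Jordan blocks for λ):
  λ = 5: algebraic multiplicity = 4, geometric multiplicity = 4

Determining the block sizes for each eigenvalue:
  λ = 5: gm = am = 4, so every block has size 1 → block sizes [1, 1, 1, 1]

Assembling the blocks gives a Jordan form
J =
  [5, 0, 0, 0]
  [0, 5, 0, 0]
  [0, 0, 5, 0]
  [0, 0, 0, 5]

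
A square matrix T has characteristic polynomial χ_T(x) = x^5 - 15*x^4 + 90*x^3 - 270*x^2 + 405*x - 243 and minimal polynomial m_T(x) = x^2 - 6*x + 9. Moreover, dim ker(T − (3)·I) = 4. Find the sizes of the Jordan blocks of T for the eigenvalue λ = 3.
Block sizes for λ = 3: [2, 1, 1, 1]

Step 1 — from the characteristic polynomial, algebraic multiplicity of λ = 3 is 5. From dim ker(T − (3)·I) = 4, there are exactly 4 Jordan blocks for λ = 3.
Step 2 — from the minimal polynomial, the factor (x − 3)^2 tells us the largest block for λ = 3 has size 2.
Step 3 — with total size 5, 4 blocks, and largest block 2, the block sizes (in nonincreasing order) are [2, 1, 1, 1].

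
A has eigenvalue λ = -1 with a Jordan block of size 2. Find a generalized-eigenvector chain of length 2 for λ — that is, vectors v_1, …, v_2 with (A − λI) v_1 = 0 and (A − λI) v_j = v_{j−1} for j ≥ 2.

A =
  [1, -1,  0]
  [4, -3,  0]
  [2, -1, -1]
A Jordan chain for λ = -1 of length 2:
v_1 = (2, 4, 2)ᵀ
v_2 = (1, 0, 0)ᵀ

Let N = A − (-1)·I. We want v_2 with N^2 v_2 = 0 but N^1 v_2 ≠ 0; then v_{j-1} := N · v_j for j = 2, …, 2.

Pick v_2 = (1, 0, 0)ᵀ.
Then v_1 = N · v_2 = (2, 4, 2)ᵀ.

Sanity check: (A − (-1)·I) v_1 = (0, 0, 0)ᵀ = 0. ✓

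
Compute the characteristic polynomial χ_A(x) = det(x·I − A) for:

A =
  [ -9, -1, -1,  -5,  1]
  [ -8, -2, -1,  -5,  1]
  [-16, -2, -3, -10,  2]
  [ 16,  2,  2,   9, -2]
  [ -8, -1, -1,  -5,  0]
x^5 + 5*x^4 + 10*x^3 + 10*x^2 + 5*x + 1

Expanding det(x·I − A) (e.g. by cofactor expansion or by noting that A is similar to its Jordan form J, which has the same characteristic polynomial as A) gives
  χ_A(x) = x^5 + 5*x^4 + 10*x^3 + 10*x^2 + 5*x + 1
which factors as (x + 1)^5. The eigenvalues (with algebraic multiplicities) are λ = -1 with multiplicity 5.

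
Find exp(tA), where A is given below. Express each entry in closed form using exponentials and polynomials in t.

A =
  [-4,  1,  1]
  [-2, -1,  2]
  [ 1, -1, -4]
e^{tA} =
  [-t*exp(-3*t) + exp(-3*t), t*exp(-3*t), t*exp(-3*t)]
  [-2*t*exp(-3*t), 2*t*exp(-3*t) + exp(-3*t), 2*t*exp(-3*t)]
  [t*exp(-3*t), -t*exp(-3*t), -t*exp(-3*t) + exp(-3*t)]

Strategy: write A = P · J · P⁻¹ where J is a Jordan canonical form, so e^{tA} = P · e^{tJ} · P⁻¹, and e^{tJ} can be computed block-by-block.

A has Jordan form
J =
  [-3,  1,  0]
  [ 0, -3,  0]
  [ 0,  0, -3]
(up to reordering of blocks).

Per-block formulas:
  For a 1×1 block at λ = -3: exp(t · [-3]) = [e^(-3t)].
  For a 2×2 Jordan block J_2(-3): exp(t · J_2(-3)) = e^(-3t)·(I + t·N), where N is the 2×2 nilpotent shift.

After assembling e^{tJ} and conjugating by P, we get:

e^{tA} =
  [-t*exp(-3*t) + exp(-3*t), t*exp(-3*t), t*exp(-3*t)]
  [-2*t*exp(-3*t), 2*t*exp(-3*t) + exp(-3*t), 2*t*exp(-3*t)]
  [t*exp(-3*t), -t*exp(-3*t), -t*exp(-3*t) + exp(-3*t)]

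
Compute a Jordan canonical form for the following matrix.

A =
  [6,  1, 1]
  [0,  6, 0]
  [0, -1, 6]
J_3(6)

The characteristic polynomial is
  det(x·I − A) = x^3 - 18*x^2 + 108*x - 216 = (x - 6)^3

Eigenvalues and multiplicities (the geometric multiplicity of λ is n − rank(A − λI), which equals the number of Jordan blocks for λ):
  λ = 6: algebraic multiplicity = 3, geometric multiplicity = 1

Determining the block sizes for each eigenvalue:
  λ = 6: one block (gm = 1), so the single block has size am = 3 → block sizes [3]

Assembling the blocks gives a Jordan form
J =
  [6, 1, 0]
  [0, 6, 1]
  [0, 0, 6]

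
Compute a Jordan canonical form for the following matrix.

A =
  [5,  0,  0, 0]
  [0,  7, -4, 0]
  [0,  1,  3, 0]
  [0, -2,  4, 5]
J_2(5) ⊕ J_1(5) ⊕ J_1(5)

The characteristic polynomial is
  det(x·I − A) = x^4 - 20*x^3 + 150*x^2 - 500*x + 625 = (x - 5)^4

Eigenvalues and multiplicities (the geometric multiplicity of λ is n − rank(A − λI), which equals the number of Jordan blocks for λ):
  λ = 5: algebraic multiplicity = 4, geometric multiplicity = 3

Determining the block sizes for each eigenvalue:
  λ = 5: 3 blocks summing to 4 forces exactly one block of size 2 and the rest size 1 → block sizes [2, 1, 1]

Assembling the blocks gives a Jordan form
J =
  [5, 1, 0, 0]
  [0, 5, 0, 0]
  [0, 0, 5, 0]
  [0, 0, 0, 5]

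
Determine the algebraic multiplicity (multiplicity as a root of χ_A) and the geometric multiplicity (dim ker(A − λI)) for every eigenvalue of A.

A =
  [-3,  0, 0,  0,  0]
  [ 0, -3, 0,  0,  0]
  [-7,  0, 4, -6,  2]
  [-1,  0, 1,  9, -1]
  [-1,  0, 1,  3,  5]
λ = -3: alg = 2, geom = 2; λ = 6: alg = 3, geom = 2

Step 1 — factor the characteristic polynomial to read off the algebraic multiplicities:
  χ_A(x) = (x - 6)^3*(x + 3)^2

Step 2 — compute geometric multiplicities via the rank-nullity identity g(λ) = n − rank(A − λI):
  rank(A − (-3)·I) = 3, so dim ker(A − (-3)·I) = n − 3 = 2
  rank(A − (6)·I) = 3, so dim ker(A − (6)·I) = n − 3 = 2

Summary:
  λ = -3: algebraic multiplicity = 2, geometric multiplicity = 2
  λ = 6: algebraic multiplicity = 3, geometric multiplicity = 2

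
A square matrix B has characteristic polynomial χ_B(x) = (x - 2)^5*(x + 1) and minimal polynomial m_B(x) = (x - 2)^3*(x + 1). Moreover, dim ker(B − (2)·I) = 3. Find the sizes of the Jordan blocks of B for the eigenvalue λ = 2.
Block sizes for λ = 2: [3, 1, 1]

Step 1 — from the characteristic polynomial, algebraic multiplicity of λ = 2 is 5. From dim ker(B − (2)·I) = 3, there are exactly 3 Jordan blocks for λ = 2.
Step 2 — from the minimal polynomial, the factor (x − 2)^3 tells us the largest block for λ = 2 has size 3.
Step 3 — with total size 5, 3 blocks, and largest block 3, the block sizes (in nonincreasing order) are [3, 1, 1].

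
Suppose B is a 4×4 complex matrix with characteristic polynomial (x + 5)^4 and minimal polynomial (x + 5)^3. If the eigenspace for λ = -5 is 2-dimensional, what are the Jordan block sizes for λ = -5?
Block sizes for λ = -5: [3, 1]

Step 1 — from the characteristic polynomial, algebraic multiplicity of λ = -5 is 4. From dim ker(B − (-5)·I) = 2, there are exactly 2 Jordan blocks for λ = -5.
Step 2 — from the minimal polynomial, the factor (x + 5)^3 tells us the largest block for λ = -5 has size 3.
Step 3 — with total size 4, 2 blocks, and largest block 3, the block sizes (in nonincreasing order) are [3, 1].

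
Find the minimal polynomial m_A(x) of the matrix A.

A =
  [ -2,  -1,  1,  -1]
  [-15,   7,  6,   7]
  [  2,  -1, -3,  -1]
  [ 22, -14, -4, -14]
x^4 + 12*x^3 + 48*x^2 + 64*x

The characteristic polynomial is χ_A(x) = x*(x + 4)^3, so the eigenvalues are known. The minimal polynomial is
  m_A(x) = Π_λ (x − λ)^{k_λ}
where k_λ is the size of the *largest* Jordan block for λ (equivalently, the smallest k with (A − λI)^k v = 0 for every generalised eigenvector v of λ).

  λ = -4: largest Jordan block has size 3, contributing (x + 4)^3
  λ = 0: largest Jordan block has size 1, contributing (x − 0)

So m_A(x) = x*(x + 4)^3 = x^4 + 12*x^3 + 48*x^2 + 64*x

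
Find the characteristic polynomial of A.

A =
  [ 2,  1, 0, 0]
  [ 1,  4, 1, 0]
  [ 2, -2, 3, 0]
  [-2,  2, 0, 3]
x^4 - 12*x^3 + 54*x^2 - 108*x + 81

Expanding det(x·I − A) (e.g. by cofactor expansion or by noting that A is similar to its Jordan form J, which has the same characteristic polynomial as A) gives
  χ_A(x) = x^4 - 12*x^3 + 54*x^2 - 108*x + 81
which factors as (x - 3)^4. The eigenvalues (with algebraic multiplicities) are λ = 3 with multiplicity 4.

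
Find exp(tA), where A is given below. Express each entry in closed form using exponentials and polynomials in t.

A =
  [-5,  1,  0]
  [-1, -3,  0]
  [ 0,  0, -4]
e^{tA} =
  [-t*exp(-4*t) + exp(-4*t), t*exp(-4*t), 0]
  [-t*exp(-4*t), t*exp(-4*t) + exp(-4*t), 0]
  [0, 0, exp(-4*t)]

Strategy: write A = P · J · P⁻¹ where J is a Jordan canonical form, so e^{tA} = P · e^{tJ} · P⁻¹, and e^{tJ} can be computed block-by-block.

A has Jordan form
J =
  [-4,  1,  0]
  [ 0, -4,  0]
  [ 0,  0, -4]
(up to reordering of blocks).

Per-block formulas:
  For a 2×2 Jordan block J_2(-4): exp(t · J_2(-4)) = e^(-4t)·(I + t·N), where N is the 2×2 nilpotent shift.
  For a 1×1 block at λ = -4: exp(t · [-4]) = [e^(-4t)].

After assembling e^{tJ} and conjugating by P, we get:

e^{tA} =
  [-t*exp(-4*t) + exp(-4*t), t*exp(-4*t), 0]
  [-t*exp(-4*t), t*exp(-4*t) + exp(-4*t), 0]
  [0, 0, exp(-4*t)]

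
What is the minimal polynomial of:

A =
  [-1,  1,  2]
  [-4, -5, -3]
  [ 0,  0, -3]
x^3 + 9*x^2 + 27*x + 27

The characteristic polynomial is χ_A(x) = (x + 3)^3, so the eigenvalues are known. The minimal polynomial is
  m_A(x) = Π_λ (x − λ)^{k_λ}
where k_λ is the size of the *largest* Jordan block for λ (equivalently, the smallest k with (A − λI)^k v = 0 for every generalised eigenvector v of λ).

  λ = -3: largest Jordan block has size 3, contributing (x + 3)^3

So m_A(x) = (x + 3)^3 = x^3 + 9*x^2 + 27*x + 27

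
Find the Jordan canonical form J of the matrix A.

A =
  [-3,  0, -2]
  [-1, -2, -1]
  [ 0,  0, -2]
J_1(-3) ⊕ J_2(-2)

The characteristic polynomial is
  det(x·I − A) = x^3 + 7*x^2 + 16*x + 12 = (x + 2)^2*(x + 3)

Eigenvalues and multiplicities (the geometric multiplicity of λ is n − rank(A − λI), which equals the number of Jordan blocks for λ):
  λ = -3: algebraic multiplicity = 1, geometric multiplicity = 1
  λ = -2: algebraic multiplicity = 2, geometric multiplicity = 1

Determining the block sizes for each eigenvalue:
  λ = -3: one block (gm = 1), so the single block has size am = 1 → block sizes [1]
  λ = -2: one block (gm = 1), so the single block has size am = 2 → block sizes [2]

Assembling the blocks gives a Jordan form
J =
  [-3,  0,  0]
  [ 0, -2,  1]
  [ 0,  0, -2]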